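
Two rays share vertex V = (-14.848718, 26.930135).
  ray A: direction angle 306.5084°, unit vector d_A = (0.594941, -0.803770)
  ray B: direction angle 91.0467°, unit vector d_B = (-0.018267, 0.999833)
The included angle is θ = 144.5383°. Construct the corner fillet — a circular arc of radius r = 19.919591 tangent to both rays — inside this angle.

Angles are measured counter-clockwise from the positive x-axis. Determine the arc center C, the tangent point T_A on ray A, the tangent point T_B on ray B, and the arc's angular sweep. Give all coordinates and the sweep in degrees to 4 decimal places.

bisector direction at 18.7775° = (0.946775,0.321895)
center distance |VC| = r/sin(θ/2) = 19.919591/sin(72.2691°) = 20.913008
C = V + |VC|·bis = (4.9512,33.6619)
T_A = V + ((C−V)·d_A)·d_A = V + 6.3690·d_A = (-11.0596,21.8109)
T_B = V + ((C−V)·d_B)·d_B = V + 6.3690·d_B = (-14.9651,33.2980)
sweep = 180° − θ = 35.4617°

center=(4.9512,33.6619) T_A=(-11.0596,21.8109) T_B=(-14.9651,33.2980) sweep=35.4617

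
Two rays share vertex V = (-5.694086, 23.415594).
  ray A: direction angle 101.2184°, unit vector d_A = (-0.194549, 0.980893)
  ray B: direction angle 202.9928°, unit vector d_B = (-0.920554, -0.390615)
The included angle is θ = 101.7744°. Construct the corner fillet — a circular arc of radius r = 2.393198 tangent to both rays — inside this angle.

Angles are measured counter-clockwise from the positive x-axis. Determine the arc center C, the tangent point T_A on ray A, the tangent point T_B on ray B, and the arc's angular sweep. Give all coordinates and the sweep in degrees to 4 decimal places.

bisector direction at 152.1056° = (-0.883811,0.467843)
center distance |VC| = r/sin(θ/2) = 2.393198/sin(50.8872°) = 3.084394
C = V + |VC|·bis = (-8.4201,24.8586)
T_A = V + ((C−V)·d_A)·d_A = V + 1.9458·d_A = (-6.0726,25.3242)
T_B = V + ((C−V)·d_B)·d_B = V + 1.9458·d_B = (-7.4853,22.6555)
sweep = 180° − θ = 78.2256°

center=(-8.4201,24.8586) T_A=(-6.0726,25.3242) T_B=(-7.4853,22.6555) sweep=78.2256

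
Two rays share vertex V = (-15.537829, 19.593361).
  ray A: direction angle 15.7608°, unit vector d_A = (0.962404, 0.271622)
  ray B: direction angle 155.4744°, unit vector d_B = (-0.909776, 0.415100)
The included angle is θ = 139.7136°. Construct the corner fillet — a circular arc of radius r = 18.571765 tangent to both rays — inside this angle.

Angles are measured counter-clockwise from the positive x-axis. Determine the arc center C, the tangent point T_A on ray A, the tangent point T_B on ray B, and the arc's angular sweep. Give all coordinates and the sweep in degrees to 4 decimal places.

bisector direction at 85.6176° = (0.076413,0.997076)
center distance |VC| = r/sin(θ/2) = 18.571765/sin(69.8568°) = 19.781716
C = V + |VC|·bis = (-14.0263,39.3172)
T_A = V + ((C−V)·d_A)·d_A = V + 6.8122·d_A = (-8.9818,21.4437)
T_B = V + ((C−V)·d_B)·d_B = V + 6.8122·d_B = (-21.7354,22.4211)
sweep = 180° − θ = 40.2864°

center=(-14.0263,39.3172) T_A=(-8.9818,21.4437) T_B=(-21.7354,22.4211) sweep=40.2864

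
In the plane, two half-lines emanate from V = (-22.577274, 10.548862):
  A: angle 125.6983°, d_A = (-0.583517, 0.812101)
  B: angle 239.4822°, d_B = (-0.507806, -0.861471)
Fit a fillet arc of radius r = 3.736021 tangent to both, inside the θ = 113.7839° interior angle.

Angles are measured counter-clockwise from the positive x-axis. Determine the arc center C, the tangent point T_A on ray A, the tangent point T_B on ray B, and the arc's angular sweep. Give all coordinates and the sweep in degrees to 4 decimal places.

bisector direction at 182.5903° = (-0.998978,-0.045193)
center distance |VC| = r/sin(θ/2) = 3.736021/sin(56.8920°) = 4.460164
C = V + |VC|·bis = (-27.0329,10.3473)
T_A = V + ((C−V)·d_A)·d_A = V + 2.4362·d_A = (-23.9989,12.5273)
T_B = V + ((C−V)·d_B)·d_B = V + 2.4362·d_B = (-23.8144,8.4501)
sweep = 180° − θ = 66.2161°

center=(-27.0329,10.3473) T_A=(-23.9989,12.5273) T_B=(-23.8144,8.4501) sweep=66.2161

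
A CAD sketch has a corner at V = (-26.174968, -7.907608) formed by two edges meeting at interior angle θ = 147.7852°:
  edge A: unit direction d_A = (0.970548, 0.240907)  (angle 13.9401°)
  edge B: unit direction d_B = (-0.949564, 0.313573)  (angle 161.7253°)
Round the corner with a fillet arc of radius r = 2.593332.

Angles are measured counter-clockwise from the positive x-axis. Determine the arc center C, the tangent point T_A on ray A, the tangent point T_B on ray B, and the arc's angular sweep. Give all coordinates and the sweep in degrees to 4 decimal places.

center=(-26.0729,-5.2102) T_A=(-25.4481,-7.7272) T_B=(-26.8861,-7.6728) sweep=32.2148

bisector direction at 87.8327° = (0.037818,0.999285)
center distance |VC| = r/sin(θ/2) = 2.593332/sin(73.8926°) = 2.699297
C = V + |VC|·bis = (-26.0729,-5.2102)
T_A = V + ((C−V)·d_A)·d_A = V + 0.7489·d_A = (-25.4481,-7.7272)
T_B = V + ((C−V)·d_B)·d_B = V + 0.7489·d_B = (-26.8861,-7.6728)
sweep = 180° − θ = 32.2148°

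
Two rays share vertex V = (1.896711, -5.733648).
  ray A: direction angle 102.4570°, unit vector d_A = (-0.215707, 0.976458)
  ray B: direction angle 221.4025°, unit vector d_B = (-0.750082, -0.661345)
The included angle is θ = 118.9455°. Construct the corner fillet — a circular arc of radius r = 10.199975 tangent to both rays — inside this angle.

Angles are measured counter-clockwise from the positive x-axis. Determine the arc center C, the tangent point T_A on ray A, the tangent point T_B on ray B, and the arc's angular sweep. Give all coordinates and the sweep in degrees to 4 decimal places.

bisector direction at 161.9297° = (-0.950677,0.310183)
center distance |VC| = r/sin(θ/2) = 10.199975/sin(59.4727°) = 11.841329
C = V + |VC|·bis = (-9.3606,-2.0607)
T_A = V + ((C−V)·d_A)·d_A = V + 6.0148·d_A = (0.5993,0.1395)
T_B = V + ((C−V)·d_B)·d_B = V + 6.0148·d_B = (-2.6149,-9.7115)
sweep = 180° − θ = 61.0545°

center=(-9.3606,-2.0607) T_A=(0.5993,0.1395) T_B=(-2.6149,-9.7115) sweep=61.0545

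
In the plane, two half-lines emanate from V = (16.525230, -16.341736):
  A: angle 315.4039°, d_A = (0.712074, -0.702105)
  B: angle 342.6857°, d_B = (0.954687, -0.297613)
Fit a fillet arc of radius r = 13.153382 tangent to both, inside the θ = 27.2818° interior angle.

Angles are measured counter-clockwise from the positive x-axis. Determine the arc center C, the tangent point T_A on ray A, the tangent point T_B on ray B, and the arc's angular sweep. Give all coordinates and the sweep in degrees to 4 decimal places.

center=(64.3549,-45.0298) T_A=(55.1198,-54.3960) T_B=(68.2695,-32.4724) sweep=152.7182

bisector direction at 329.0448° = (0.857570,-0.514368)
center distance |VC| = r/sin(θ/2) = 13.153382/sin(13.6409°) = 55.773456
C = V + |VC|·bis = (64.3549,-45.0298)
T_A = V + ((C−V)·d_A)·d_A = V + 54.2002·d_A = (55.1198,-54.3960)
T_B = V + ((C−V)·d_B)·d_B = V + 54.2002·d_B = (68.2695,-32.4724)
sweep = 180° − θ = 152.7182°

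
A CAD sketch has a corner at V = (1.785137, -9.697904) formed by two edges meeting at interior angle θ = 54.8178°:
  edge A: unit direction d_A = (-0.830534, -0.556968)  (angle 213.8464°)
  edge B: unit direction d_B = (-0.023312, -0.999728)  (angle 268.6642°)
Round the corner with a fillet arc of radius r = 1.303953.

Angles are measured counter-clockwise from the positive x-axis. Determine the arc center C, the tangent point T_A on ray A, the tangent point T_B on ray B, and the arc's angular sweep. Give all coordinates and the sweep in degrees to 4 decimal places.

center=(0.4229,-12.1814) T_A=(-0.3033,-11.0985) T_B=(1.7265,-12.2118) sweep=125.1822

bisector direction at 241.2553° = (-0.480908,-0.876771)
center distance |VC| = r/sin(θ/2) = 1.303953/sin(27.4089°) = 2.832601
C = V + |VC|·bis = (0.4229,-12.1814)
T_A = V + ((C−V)·d_A)·d_A = V + 2.5146·d_A = (-0.3033,-11.0985)
T_B = V + ((C−V)·d_B)·d_B = V + 2.5146·d_B = (1.7265,-12.2118)
sweep = 180° − θ = 125.1822°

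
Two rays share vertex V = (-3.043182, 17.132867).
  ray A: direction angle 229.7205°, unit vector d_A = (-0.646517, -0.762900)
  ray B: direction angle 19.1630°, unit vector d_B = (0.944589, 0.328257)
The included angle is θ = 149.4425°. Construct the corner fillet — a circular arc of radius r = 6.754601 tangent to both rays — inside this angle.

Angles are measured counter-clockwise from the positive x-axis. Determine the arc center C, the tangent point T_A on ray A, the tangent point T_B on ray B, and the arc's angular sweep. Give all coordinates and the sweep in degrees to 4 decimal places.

center=(0.9170,11.3582) T_A=(-4.2361,15.7252) T_B=(-1.3003,17.7386) sweep=30.5575

bisector direction at 304.4418° = (0.565568,-0.824702)
center distance |VC| = r/sin(θ/2) = 6.754601/sin(74.7212°) = 7.002088
C = V + |VC|·bis = (0.9170,11.3582)
T_A = V + ((C−V)·d_A)·d_A = V + 1.8452·d_A = (-4.2361,15.7252)
T_B = V + ((C−V)·d_B)·d_B = V + 1.8452·d_B = (-1.3003,17.7386)
sweep = 180° − θ = 30.5575°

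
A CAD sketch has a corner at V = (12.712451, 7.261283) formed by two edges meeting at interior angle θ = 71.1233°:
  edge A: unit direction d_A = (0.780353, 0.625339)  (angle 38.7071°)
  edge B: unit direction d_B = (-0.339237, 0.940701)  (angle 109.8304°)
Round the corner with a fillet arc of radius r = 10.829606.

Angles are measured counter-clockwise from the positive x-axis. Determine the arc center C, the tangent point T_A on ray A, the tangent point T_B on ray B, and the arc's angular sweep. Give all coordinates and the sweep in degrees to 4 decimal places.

bisector direction at 74.2688° = (0.271125,0.962544)
center distance |VC| = r/sin(θ/2) = 10.829606/sin(35.5617°) = 18.621053
C = V + |VC|·bis = (17.7611,25.1849)
T_A = V + ((C−V)·d_A)·d_A = V + 15.1480·d_A = (24.5333,16.7340)
T_B = V + ((C−V)·d_B)·d_B = V + 15.1480·d_B = (7.5737,21.5111)
sweep = 180° − θ = 108.8767°

center=(17.7611,25.1849) T_A=(24.5333,16.7340) T_B=(7.5737,21.5111) sweep=108.8767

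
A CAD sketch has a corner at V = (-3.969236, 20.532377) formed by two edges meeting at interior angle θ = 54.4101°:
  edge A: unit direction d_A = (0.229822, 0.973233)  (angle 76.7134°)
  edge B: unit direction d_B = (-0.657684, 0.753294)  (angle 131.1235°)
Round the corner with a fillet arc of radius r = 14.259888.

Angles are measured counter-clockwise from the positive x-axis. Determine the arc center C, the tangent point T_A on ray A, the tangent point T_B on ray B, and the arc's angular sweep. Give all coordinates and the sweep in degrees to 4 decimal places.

center=(-11.4720,50.8078) T_A=(2.4062,47.5306) T_B=(-22.2139,41.4293) sweep=125.5899

bisector direction at 103.9185° = (-0.240541,0.970639)
center distance |VC| = r/sin(θ/2) = 14.259888/sin(27.2050°) = 31.191222
C = V + |VC|·bis = (-11.4720,50.8078)
T_A = V + ((C−V)·d_A)·d_A = V + 27.7407·d_A = (2.4062,47.5306)
T_B = V + ((C−V)·d_B)·d_B = V + 27.7407·d_B = (-22.2139,41.4293)
sweep = 180° − θ = 125.5899°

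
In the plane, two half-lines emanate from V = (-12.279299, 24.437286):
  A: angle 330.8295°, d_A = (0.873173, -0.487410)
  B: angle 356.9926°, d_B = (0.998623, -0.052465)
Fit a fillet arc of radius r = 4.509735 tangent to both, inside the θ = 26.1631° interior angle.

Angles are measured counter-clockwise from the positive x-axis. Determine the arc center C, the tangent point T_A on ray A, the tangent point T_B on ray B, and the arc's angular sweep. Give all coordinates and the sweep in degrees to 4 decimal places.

center=(6.8651,18.9155) T_A=(4.6670,14.9778) T_B=(7.1017,23.4191) sweep=153.8369

bisector direction at 343.9110° = (0.960833,-0.277129)
center distance |VC| = r/sin(θ/2) = 4.509735/sin(13.0816°) = 19.924810
C = V + |VC|·bis = (6.8651,18.9155)
T_A = V + ((C−V)·d_A)·d_A = V + 19.4077·d_A = (4.6670,14.9778)
T_B = V + ((C−V)·d_B)·d_B = V + 19.4077·d_B = (7.1017,23.4191)
sweep = 180° − θ = 153.8369°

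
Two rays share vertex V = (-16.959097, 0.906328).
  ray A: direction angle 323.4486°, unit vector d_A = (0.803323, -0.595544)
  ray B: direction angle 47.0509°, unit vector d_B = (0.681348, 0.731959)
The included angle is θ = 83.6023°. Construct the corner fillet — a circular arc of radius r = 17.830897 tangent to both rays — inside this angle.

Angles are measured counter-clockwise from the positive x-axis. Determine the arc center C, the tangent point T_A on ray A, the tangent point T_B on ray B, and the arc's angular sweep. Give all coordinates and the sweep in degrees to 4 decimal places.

bisector direction at 5.2498° = (0.995805,0.091497)
center distance |VC| = r/sin(θ/2) = 17.830897/sin(41.8011°) = 26.751130
C = V + |VC|·bis = (9.6798,3.3540)
T_A = V + ((C−V)·d_A)·d_A = V + 19.9420·d_A = (-0.9393,-10.9700)
T_B = V + ((C−V)·d_B)·d_B = V + 19.9420·d_B = (-3.3717,15.5030)
sweep = 180° − θ = 96.3977°

center=(9.6798,3.3540) T_A=(-0.9393,-10.9700) T_B=(-3.3717,15.5030) sweep=96.3977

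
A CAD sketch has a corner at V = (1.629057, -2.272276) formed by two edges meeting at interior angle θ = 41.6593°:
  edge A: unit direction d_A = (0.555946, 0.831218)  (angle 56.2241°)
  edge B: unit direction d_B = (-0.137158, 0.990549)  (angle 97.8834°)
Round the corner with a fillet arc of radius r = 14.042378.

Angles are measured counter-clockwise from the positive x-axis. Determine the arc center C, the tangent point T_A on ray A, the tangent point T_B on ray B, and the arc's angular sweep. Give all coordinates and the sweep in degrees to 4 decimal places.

center=(10.4763,36.2142) T_A=(22.1486,28.4074) T_B=(-3.4333,34.2882) sweep=138.3407

bisector direction at 77.0537° = (0.224037,0.974581)
center distance |VC| = r/sin(θ/2) = 14.042378/sin(20.8297°) = 39.490287
C = V + |VC|·bis = (10.4763,36.2142)
T_A = V + ((C−V)·d_A)·d_A = V + 36.9093·d_A = (22.1486,28.4074)
T_B = V + ((C−V)·d_B)·d_B = V + 36.9093·d_B = (-3.4333,34.2882)
sweep = 180° − θ = 138.3407°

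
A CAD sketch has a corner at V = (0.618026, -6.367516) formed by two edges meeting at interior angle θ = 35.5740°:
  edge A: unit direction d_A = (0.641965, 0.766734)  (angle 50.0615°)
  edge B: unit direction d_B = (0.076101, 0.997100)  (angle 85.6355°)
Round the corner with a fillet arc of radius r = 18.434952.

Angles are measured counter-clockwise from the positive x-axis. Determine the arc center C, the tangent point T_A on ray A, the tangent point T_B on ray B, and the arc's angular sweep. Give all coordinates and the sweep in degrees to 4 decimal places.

center=(23.3725,49.5259) T_A=(37.5072,37.6913) T_B=(4.9910,50.9288) sweep=144.4260

bisector direction at 67.8485° = (0.377057,0.926190)
center distance |VC| = r/sin(θ/2) = 18.434952/sin(17.7870°) = 60.347638
C = V + |VC|·bis = (23.3725,49.5259)
T_A = V + ((C−V)·d_A)·d_A = V + 57.4629·d_A = (37.5072,37.6913)
T_B = V + ((C−V)·d_B)·d_B = V + 57.4629·d_B = (4.9910,50.9288)
sweep = 180° − θ = 144.4260°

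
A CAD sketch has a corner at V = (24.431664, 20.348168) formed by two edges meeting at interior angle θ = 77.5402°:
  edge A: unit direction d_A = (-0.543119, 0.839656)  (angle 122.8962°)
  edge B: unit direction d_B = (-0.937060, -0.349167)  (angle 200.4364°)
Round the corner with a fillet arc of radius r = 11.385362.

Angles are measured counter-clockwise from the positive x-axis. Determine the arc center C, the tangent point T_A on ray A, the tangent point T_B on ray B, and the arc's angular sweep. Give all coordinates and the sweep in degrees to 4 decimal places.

center=(7.1728,26.0673) T_A=(16.7326,32.2509) T_B=(11.1482,15.3985) sweep=102.4598

bisector direction at 161.6663° = (-0.949241,0.314551)
center distance |VC| = r/sin(θ/2) = 11.385362/sin(38.7701°) = 18.181757
C = V + |VC|·bis = (7.1728,26.0673)
T_A = V + ((C−V)·d_A)·d_A = V + 14.1757·d_A = (16.7326,32.2509)
T_B = V + ((C−V)·d_B)·d_B = V + 14.1757·d_B = (11.1482,15.3985)
sweep = 180° − θ = 102.4598°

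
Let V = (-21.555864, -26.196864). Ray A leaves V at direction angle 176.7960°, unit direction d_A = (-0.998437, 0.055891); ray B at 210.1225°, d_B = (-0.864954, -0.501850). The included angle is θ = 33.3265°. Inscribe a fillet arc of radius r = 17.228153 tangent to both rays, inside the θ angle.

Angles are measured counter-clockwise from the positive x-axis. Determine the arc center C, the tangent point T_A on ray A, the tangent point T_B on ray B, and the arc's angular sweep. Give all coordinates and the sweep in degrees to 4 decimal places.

center=(-79.9873,-40.1811) T_A=(-79.0244,-22.9798) T_B=(-71.3414,-55.0826) sweep=146.6735

bisector direction at 193.4593° = (-0.972536,-0.232754)
center distance |VC| = r/sin(θ/2) = 17.228153/sin(16.6633°) = 60.081559
C = V + |VC|·bis = (-79.9873,-40.1811)
T_A = V + ((C−V)·d_A)·d_A = V + 57.5585·d_A = (-79.0244,-22.9798)
T_B = V + ((C−V)·d_B)·d_B = V + 57.5585·d_B = (-71.3414,-55.0826)
sweep = 180° − θ = 146.6735°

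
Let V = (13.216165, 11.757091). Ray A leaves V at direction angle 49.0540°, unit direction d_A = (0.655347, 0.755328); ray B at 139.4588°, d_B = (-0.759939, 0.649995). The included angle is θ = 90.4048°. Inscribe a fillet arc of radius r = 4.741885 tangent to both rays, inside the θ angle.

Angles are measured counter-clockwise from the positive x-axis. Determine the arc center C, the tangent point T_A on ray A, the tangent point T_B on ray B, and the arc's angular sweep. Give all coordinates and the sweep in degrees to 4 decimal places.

bisector direction at 94.2564° = (-0.074220,0.997242)
center distance |VC| = r/sin(θ/2) = 4.741885/sin(45.2024°) = 6.682474
C = V + |VC|·bis = (12.7202,18.4211)
T_A = V + ((C−V)·d_A)·d_A = V + 4.7085·d_A = (16.3019,15.3136)
T_B = V + ((C−V)·d_B)·d_B = V + 4.7085·d_B = (9.6380,14.8176)
sweep = 180° − θ = 89.5952°

center=(12.7202,18.4211) T_A=(16.3019,15.3136) T_B=(9.6380,14.8176) sweep=89.5952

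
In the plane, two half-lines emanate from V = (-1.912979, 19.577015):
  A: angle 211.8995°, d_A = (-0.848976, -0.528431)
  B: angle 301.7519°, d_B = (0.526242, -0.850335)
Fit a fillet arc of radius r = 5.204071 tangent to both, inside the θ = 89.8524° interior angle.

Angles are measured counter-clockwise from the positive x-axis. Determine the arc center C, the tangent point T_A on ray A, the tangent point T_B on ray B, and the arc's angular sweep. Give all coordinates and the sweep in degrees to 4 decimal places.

bisector direction at 256.8257° = (-0.227914,-0.973681)
center distance |VC| = r/sin(θ/2) = 5.204071/sin(44.9262°) = 7.369166
C = V + |VC|·bis = (-3.5925,12.4018)
T_A = V + ((C−V)·d_A)·d_A = V + 5.2175·d_A = (-6.3425,16.8199)
T_B = V + ((C−V)·d_B)·d_B = V + 5.2175·d_B = (0.8327,15.1404)
sweep = 180° − θ = 90.1476°

center=(-3.5925,12.4018) T_A=(-6.3425,16.8199) T_B=(0.8327,15.1404) sweep=90.1476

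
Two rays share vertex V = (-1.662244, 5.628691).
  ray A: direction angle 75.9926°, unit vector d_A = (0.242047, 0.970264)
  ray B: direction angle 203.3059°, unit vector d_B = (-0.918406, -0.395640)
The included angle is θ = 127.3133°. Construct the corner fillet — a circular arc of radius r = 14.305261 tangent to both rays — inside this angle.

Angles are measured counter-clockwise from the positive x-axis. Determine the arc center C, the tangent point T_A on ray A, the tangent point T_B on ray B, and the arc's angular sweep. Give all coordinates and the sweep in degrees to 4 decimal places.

bisector direction at 139.6492° = (-0.762095,0.647465)
center distance |VC| = r/sin(θ/2) = 14.305261/sin(63.6566°) = 15.963004
C = V + |VC|·bis = (-13.8276,15.9642)
T_A = V + ((C−V)·d_A)·d_A = V + 7.0836·d_A = (0.0523,12.5016)
T_B = V + ((C−V)·d_B)·d_B = V + 7.0836·d_B = (-8.1678,2.8261)
sweep = 180° − θ = 52.6867°

center=(-13.8276,15.9642) T_A=(0.0523,12.5016) T_B=(-8.1678,2.8261) sweep=52.6867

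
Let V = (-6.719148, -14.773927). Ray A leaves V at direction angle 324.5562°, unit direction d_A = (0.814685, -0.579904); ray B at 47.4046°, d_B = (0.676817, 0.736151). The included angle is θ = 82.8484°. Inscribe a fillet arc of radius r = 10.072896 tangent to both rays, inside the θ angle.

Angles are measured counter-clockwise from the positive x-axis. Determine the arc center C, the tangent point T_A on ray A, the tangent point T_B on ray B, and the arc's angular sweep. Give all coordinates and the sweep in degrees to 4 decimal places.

center=(8.4224,-13.1877) T_A=(2.5811,-21.3940) T_B=(1.0072,-6.3702) sweep=97.1516

bisector direction at 5.9804° = (0.994558,0.104188)
center distance |VC| = r/sin(θ/2) = 10.072896/sin(41.4242°) = 15.224396
C = V + |VC|·bis = (8.4224,-13.1877)
T_A = V + ((C−V)·d_A)·d_A = V + 11.4157·d_A = (2.5811,-21.3940)
T_B = V + ((C−V)·d_B)·d_B = V + 11.4157·d_B = (1.0072,-6.3702)
sweep = 180° − θ = 97.1516°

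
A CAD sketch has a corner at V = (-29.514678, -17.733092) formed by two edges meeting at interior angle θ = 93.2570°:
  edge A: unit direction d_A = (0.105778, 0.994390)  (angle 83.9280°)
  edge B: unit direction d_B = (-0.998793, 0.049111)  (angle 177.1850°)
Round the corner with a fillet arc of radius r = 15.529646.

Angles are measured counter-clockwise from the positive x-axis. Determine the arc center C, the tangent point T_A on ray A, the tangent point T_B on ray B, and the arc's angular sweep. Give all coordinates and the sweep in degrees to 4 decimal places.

center=(-43.4053,-1.5017) T_A=(-27.9628,-3.1444) T_B=(-44.1680,-17.0126) sweep=86.7430

bisector direction at 130.5565° = (-0.650198,0.759765)
center distance |VC| = r/sin(θ/2) = 15.529646/sin(46.6285°) = 21.363732
C = V + |VC|·bis = (-43.4053,-1.5017)
T_A = V + ((C−V)·d_A)·d_A = V + 14.6710·d_A = (-27.9628,-3.1444)
T_B = V + ((C−V)·d_B)·d_B = V + 14.6710·d_B = (-44.1680,-17.0126)
sweep = 180° − θ = 86.7430°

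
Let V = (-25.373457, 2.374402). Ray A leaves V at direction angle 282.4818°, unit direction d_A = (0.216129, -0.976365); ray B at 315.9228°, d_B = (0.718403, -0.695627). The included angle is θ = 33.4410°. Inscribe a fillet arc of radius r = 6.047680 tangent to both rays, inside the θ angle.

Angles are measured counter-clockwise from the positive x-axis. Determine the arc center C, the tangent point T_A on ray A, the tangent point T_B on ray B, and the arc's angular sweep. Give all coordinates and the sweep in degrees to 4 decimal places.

center=(-15.1176,-15.9745) T_A=(-21.0224,-17.2816) T_B=(-10.9107,-11.6298) sweep=146.5590

bisector direction at 299.2023° = (0.487895,-0.872902)
center distance |VC| = r/sin(θ/2) = 6.047680/sin(16.7205°) = 21.020552
C = V + |VC|·bis = (-15.1176,-15.9745)
T_A = V + ((C−V)·d_A)·d_A = V + 20.1318·d_A = (-21.0224,-17.2816)
T_B = V + ((C−V)·d_B)·d_B = V + 20.1318·d_B = (-10.9107,-11.6298)
sweep = 180° − θ = 146.5590°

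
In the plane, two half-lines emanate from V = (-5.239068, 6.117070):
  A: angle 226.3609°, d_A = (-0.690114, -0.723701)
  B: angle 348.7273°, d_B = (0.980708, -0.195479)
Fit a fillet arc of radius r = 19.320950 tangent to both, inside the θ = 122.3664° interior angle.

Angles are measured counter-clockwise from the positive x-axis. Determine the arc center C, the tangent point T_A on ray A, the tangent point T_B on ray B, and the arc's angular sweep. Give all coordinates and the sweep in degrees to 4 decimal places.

center=(1.4082,-14.9089) T_A=(-12.5744,-1.5753) T_B=(5.1850,4.0393) sweep=57.6336

bisector direction at 287.5441° = (0.301440,-0.953485)
center distance |VC| = r/sin(θ/2) = 19.320950/sin(61.1832°) = 22.051716
C = V + |VC|·bis = (1.4082,-14.9089)
T_A = V + ((C−V)·d_A)·d_A = V + 10.6292·d_A = (-12.5744,-1.5753)
T_B = V + ((C−V)·d_B)·d_B = V + 10.6292·d_B = (5.1850,4.0393)
sweep = 180° − θ = 57.6336°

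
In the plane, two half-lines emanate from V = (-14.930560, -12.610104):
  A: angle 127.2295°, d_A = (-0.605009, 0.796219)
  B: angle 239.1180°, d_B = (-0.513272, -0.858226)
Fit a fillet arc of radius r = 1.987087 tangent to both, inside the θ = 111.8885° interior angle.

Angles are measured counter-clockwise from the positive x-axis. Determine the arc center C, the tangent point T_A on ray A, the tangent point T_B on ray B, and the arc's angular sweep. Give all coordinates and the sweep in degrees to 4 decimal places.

bisector direction at 183.1738° = (-0.998466,-0.055364)
center distance |VC| = r/sin(θ/2) = 1.987087/sin(55.9442°) = 2.398435
C = V + |VC|·bis = (-17.3253,-12.7429)
T_A = V + ((C−V)·d_A)·d_A = V + 1.3431·d_A = (-15.7432,-11.5407)
T_B = V + ((C−V)·d_B)·d_B = V + 1.3431·d_B = (-15.6199,-13.7628)
sweep = 180° − θ = 68.1115°

center=(-17.3253,-12.7429) T_A=(-15.7432,-11.5407) T_B=(-15.6199,-13.7628) sweep=68.1115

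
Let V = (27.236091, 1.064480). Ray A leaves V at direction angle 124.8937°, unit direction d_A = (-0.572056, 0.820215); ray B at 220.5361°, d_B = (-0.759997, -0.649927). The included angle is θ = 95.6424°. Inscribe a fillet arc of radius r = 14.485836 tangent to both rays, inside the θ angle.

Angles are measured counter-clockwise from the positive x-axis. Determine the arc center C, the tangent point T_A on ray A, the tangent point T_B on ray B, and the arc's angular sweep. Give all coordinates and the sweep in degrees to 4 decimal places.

center=(7.8463,3.5433) T_A=(19.7278,11.8300) T_B=(17.2610,-7.4659) sweep=84.3576

bisector direction at 172.7149° = (-0.991927,0.126807)
center distance |VC| = r/sin(θ/2) = 14.485836/sin(47.8212°) = 19.547636
C = V + |VC|·bis = (7.8463,3.5433)
T_A = V + ((C−V)·d_A)·d_A = V + 13.1252·d_A = (19.7278,11.8300)
T_B = V + ((C−V)·d_B)·d_B = V + 13.1252·d_B = (17.2610,-7.4659)
sweep = 180° − θ = 84.3576°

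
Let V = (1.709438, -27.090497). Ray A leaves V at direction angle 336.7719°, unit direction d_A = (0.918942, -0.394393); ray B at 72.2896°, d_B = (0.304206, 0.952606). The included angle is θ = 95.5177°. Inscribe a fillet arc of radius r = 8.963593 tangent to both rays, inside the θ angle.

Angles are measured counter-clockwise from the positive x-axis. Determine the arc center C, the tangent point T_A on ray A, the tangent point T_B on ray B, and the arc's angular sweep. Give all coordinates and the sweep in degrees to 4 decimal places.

bisector direction at 24.5308° = (0.909739,0.415182)
center distance |VC| = r/sin(θ/2) = 8.963593/sin(47.7589°) = 12.107695
C = V + |VC|·bis = (12.7243,-22.0636)
T_A = V + ((C−V)·d_A)·d_A = V + 8.1394·d_A = (9.1891,-30.3006)
T_B = V + ((C−V)·d_B)·d_B = V + 8.1394·d_B = (4.1855,-19.3368)
sweep = 180° − θ = 84.4823°

center=(12.7243,-22.0636) T_A=(9.1891,-30.3006) T_B=(4.1855,-19.3368) sweep=84.4823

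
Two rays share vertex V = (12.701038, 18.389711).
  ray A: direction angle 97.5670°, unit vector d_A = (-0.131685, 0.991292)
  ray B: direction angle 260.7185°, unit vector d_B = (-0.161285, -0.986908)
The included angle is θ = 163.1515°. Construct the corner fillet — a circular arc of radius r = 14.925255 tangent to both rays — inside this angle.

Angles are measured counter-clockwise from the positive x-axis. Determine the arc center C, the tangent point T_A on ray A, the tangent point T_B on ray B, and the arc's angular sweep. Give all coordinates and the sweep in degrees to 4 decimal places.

bisector direction at 179.1427° = (-0.999888,0.014961)
center distance |VC| = r/sin(θ/2) = 14.925255/sin(81.5757°) = 15.088049
C = V + |VC|·bis = (-2.3853,18.6154)
T_A = V + ((C−V)·d_A)·d_A = V + 2.2104·d_A = (12.4100,20.5809)
T_B = V + ((C−V)·d_B)·d_B = V + 2.2104·d_B = (12.3445,16.2082)
sweep = 180° − θ = 16.8485°

center=(-2.3853,18.6154) T_A=(12.4100,20.5809) T_B=(12.3445,16.2082) sweep=16.8485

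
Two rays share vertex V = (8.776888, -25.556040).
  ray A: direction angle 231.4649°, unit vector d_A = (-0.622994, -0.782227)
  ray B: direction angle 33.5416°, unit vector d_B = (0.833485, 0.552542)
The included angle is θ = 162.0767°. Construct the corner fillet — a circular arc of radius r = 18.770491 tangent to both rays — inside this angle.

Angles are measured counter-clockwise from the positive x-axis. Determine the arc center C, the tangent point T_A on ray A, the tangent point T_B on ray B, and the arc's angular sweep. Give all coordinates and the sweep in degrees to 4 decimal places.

bisector direction at 312.5032° = (0.675632,-0.737239)
center distance |VC| = r/sin(θ/2) = 18.770491/sin(81.0383°) = 19.002457
C = V + |VC|·bis = (21.6156,-39.5654)
T_A = V + ((C−V)·d_A)·d_A = V + 2.9601·d_A = (6.9328,-27.8715)
T_B = V + ((C−V)·d_B)·d_B = V + 2.9601·d_B = (11.2441,-23.9205)
sweep = 180° − θ = 17.9233°

center=(21.6156,-39.5654) T_A=(6.9328,-27.8715) T_B=(11.2441,-23.9205) sweep=17.9233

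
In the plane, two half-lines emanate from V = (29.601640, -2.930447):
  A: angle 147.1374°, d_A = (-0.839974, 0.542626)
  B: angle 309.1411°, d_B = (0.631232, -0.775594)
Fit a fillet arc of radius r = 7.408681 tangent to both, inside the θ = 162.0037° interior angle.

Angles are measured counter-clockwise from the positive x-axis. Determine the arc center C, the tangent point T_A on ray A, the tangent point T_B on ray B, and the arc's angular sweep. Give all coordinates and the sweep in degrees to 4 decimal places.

bisector direction at 228.1393° = (-0.667323,-0.744769)
center distance |VC| = r/sin(θ/2) = 7.408681/sin(81.0019°) = 7.500993
C = V + |VC|·bis = (24.5961,-8.5170)
T_A = V + ((C−V)·d_A)·d_A = V + 1.1732·d_A = (28.6162,-2.2939)
T_B = V + ((C−V)·d_B)·d_B = V + 1.1732·d_B = (30.3422,-3.8404)
sweep = 180° − θ = 17.9963°

center=(24.5961,-8.5170) T_A=(28.6162,-2.2939) T_B=(30.3422,-3.8404) sweep=17.9963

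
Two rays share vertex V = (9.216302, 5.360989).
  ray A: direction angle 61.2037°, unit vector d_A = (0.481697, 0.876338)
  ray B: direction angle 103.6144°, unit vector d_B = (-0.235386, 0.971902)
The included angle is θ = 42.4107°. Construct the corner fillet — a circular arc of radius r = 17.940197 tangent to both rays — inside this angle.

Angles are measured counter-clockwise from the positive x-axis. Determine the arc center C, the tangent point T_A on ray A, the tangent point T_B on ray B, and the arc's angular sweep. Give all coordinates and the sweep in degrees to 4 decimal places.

bisector direction at 82.4090° = (0.132100,0.991236)
center distance |VC| = r/sin(θ/2) = 17.940197/sin(21.2053°) = 49.598066
C = V + |VC|·bis = (15.7682,54.5244)
T_A = V + ((C−V)·d_A)·d_A = V + 46.2398·d_A = (31.4899,45.8827)
T_B = V + ((C−V)·d_B)·d_B = V + 46.2398·d_B = (-1.6679,50.3015)
sweep = 180° − θ = 137.5893°

center=(15.7682,54.5244) T_A=(31.4899,45.8827) T_B=(-1.6679,50.3015) sweep=137.5893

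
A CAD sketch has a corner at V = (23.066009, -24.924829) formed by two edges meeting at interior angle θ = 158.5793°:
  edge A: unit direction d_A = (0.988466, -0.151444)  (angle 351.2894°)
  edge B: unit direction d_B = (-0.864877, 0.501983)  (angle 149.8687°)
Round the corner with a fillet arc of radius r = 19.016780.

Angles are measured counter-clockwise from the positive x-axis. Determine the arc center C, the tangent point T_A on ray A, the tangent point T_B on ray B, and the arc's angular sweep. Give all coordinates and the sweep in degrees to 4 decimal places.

bisector direction at 70.5790° = (0.332506,0.943101)
center distance |VC| = r/sin(θ/2) = 19.016780/sin(79.2896°) = 19.353940
C = V + |VC|·bis = (29.5013,-6.6721)
T_A = V + ((C−V)·d_A)·d_A = V + 3.5968·d_A = (26.6213,-25.4695)
T_B = V + ((C−V)·d_B)·d_B = V + 3.5968·d_B = (19.9552,-23.1193)
sweep = 180° − θ = 21.4207°

center=(29.5013,-6.6721) T_A=(26.6213,-25.4695) T_B=(19.9552,-23.1193) sweep=21.4207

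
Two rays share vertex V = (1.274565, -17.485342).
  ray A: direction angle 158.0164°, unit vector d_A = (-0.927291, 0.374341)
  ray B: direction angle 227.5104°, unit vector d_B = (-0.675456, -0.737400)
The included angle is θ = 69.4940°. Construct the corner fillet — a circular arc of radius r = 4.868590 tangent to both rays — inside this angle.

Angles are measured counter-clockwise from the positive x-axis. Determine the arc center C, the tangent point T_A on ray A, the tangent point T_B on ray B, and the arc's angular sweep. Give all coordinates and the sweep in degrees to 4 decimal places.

center=(-7.0564,-19.3725) T_A=(-5.2339,-14.8579) T_B=(-3.4663,-22.6610) sweep=110.5060

bisector direction at 192.7634° = (-0.975291,-0.220926)
center distance |VC| = r/sin(θ/2) = 4.868590/sin(34.7470°) = 8.542079
C = V + |VC|·bis = (-7.0564,-19.3725)
T_A = V + ((C−V)·d_A)·d_A = V + 7.0188·d_A = (-5.2339,-14.8579)
T_B = V + ((C−V)·d_B)·d_B = V + 7.0188·d_B = (-3.4663,-22.6610)
sweep = 180° − θ = 110.5060°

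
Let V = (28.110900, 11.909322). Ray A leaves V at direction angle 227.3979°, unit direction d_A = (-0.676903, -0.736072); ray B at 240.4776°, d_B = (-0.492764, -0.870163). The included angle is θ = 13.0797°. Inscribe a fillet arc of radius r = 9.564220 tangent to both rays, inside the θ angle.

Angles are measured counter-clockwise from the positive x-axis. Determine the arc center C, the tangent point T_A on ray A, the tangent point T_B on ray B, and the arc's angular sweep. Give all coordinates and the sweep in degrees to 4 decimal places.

bisector direction at 233.9378° = (-0.588664,-0.808378)
center distance |VC| = r/sin(θ/2) = 9.564220/sin(6.5399°) = 83.974579
C = V + |VC|·bis = (-21.3219,-55.9739)
T_A = V + ((C−V)·d_A)·d_A = V + 83.4281·d_A = (-28.3619,-49.4998)
T_B = V + ((C−V)·d_B)·d_B = V + 83.4281·d_B = (-12.9995,-60.6868)
sweep = 180° − θ = 166.9203°

center=(-21.3219,-55.9739) T_A=(-28.3619,-49.4998) T_B=(-12.9995,-60.6868) sweep=166.9203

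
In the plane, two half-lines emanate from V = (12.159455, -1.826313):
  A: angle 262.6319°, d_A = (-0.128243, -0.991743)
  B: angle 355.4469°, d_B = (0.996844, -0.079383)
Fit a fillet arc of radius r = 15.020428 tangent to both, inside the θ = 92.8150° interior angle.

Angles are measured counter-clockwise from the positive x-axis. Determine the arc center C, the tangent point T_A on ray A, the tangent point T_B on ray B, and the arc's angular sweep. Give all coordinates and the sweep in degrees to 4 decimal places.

center=(25.2220,-17.9345) T_A=(10.3256,-16.0082) T_B=(26.4143,-2.9615) sweep=87.1850

bisector direction at 309.0394° = (0.629855,-0.776713)
center distance |VC| = r/sin(θ/2) = 15.020428/sin(46.4075°) = 20.738939
C = V + |VC|·bis = (25.2220,-17.9345)
T_A = V + ((C−V)·d_A)·d_A = V + 14.3000·d_A = (10.3256,-16.0082)
T_B = V + ((C−V)·d_B)·d_B = V + 14.3000·d_B = (26.4143,-2.9615)
sweep = 180° − θ = 87.1850°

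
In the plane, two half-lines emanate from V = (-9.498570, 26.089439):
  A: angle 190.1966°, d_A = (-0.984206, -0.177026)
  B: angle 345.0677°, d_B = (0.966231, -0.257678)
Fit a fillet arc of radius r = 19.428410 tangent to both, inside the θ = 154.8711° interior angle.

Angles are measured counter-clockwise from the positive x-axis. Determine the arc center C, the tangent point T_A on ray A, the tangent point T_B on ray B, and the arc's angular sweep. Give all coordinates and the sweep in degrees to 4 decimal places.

bisector direction at 267.6322° = (-0.041315,-0.999146)
center distance |VC| = r/sin(θ/2) = 19.428410/sin(77.4356°) = 19.905099
C = V + |VC|·bis = (-10.3209,6.2013)
T_A = V + ((C−V)·d_A)·d_A = V + 4.3301·d_A = (-13.7603,25.3229)
T_B = V + ((C−V)·d_B)·d_B = V + 4.3301·d_B = (-5.3147,24.9737)
sweep = 180° − θ = 25.1289°

center=(-10.3209,6.2013) T_A=(-13.7603,25.3229) T_B=(-5.3147,24.9737) sweep=25.1289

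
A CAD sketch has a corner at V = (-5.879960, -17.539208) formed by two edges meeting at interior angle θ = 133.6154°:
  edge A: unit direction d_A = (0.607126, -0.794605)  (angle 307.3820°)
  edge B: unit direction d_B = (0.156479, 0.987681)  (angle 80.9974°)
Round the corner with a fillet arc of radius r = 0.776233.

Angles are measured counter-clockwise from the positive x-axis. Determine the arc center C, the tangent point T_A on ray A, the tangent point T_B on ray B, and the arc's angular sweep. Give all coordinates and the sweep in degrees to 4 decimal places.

bisector direction at 14.1897° = (0.969489,0.245133)
center distance |VC| = r/sin(θ/2) = 0.776233/sin(66.8077°) = 0.844477
C = V + |VC|·bis = (-5.0612,-17.3322)
T_A = V + ((C−V)·d_A)·d_A = V + 0.3326·d_A = (-5.6780,-17.8035)
T_B = V + ((C−V)·d_B)·d_B = V + 0.3326·d_B = (-5.8279,-17.2107)
sweep = 180° − θ = 46.3846°

center=(-5.0612,-17.3322) T_A=(-5.6780,-17.8035) T_B=(-5.8279,-17.2107) sweep=46.3846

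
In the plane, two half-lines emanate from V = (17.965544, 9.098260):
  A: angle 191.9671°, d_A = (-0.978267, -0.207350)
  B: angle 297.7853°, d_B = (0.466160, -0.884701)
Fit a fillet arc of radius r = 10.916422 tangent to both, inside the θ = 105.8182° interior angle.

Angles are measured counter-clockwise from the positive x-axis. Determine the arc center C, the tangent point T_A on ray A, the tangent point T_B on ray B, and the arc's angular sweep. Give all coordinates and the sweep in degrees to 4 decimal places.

bisector direction at 244.8762° = (-0.424576,-0.905393)
center distance |VC| = r/sin(θ/2) = 10.916422/sin(52.9091°) = 13.685219
C = V + |VC|·bis = (12.1551,-3.2922)
T_A = V + ((C−V)·d_A)·d_A = V + 8.2533·d_A = (9.8916,7.3869)
T_B = V + ((C−V)·d_B)·d_B = V + 8.2533·d_B = (21.8129,1.7966)
sweep = 180° − θ = 74.1818°

center=(12.1551,-3.2922) T_A=(9.8916,7.3869) T_B=(21.8129,1.7966) sweep=74.1818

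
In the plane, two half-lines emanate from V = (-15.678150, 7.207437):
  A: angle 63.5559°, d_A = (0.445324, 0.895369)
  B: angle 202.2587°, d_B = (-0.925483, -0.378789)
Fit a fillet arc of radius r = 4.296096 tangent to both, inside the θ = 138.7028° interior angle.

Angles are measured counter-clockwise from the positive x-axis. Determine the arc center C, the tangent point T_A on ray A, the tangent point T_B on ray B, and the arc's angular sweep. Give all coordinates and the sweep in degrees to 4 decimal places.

bisector direction at 132.9073° = (-0.680814,0.732456)
center distance |VC| = r/sin(θ/2) = 4.296096/sin(69.3514°) = 4.591020
C = V + |VC|·bis = (-18.8038,10.5702)
T_A = V + ((C−V)·d_A)·d_A = V + 1.6190·d_A = (-14.9572,8.6570)
T_B = V + ((C−V)·d_B)·d_B = V + 1.6190·d_B = (-17.1765,6.5942)
sweep = 180° − θ = 41.2972°

center=(-18.8038,10.5702) T_A=(-14.9572,8.6570) T_B=(-17.1765,6.5942) sweep=41.2972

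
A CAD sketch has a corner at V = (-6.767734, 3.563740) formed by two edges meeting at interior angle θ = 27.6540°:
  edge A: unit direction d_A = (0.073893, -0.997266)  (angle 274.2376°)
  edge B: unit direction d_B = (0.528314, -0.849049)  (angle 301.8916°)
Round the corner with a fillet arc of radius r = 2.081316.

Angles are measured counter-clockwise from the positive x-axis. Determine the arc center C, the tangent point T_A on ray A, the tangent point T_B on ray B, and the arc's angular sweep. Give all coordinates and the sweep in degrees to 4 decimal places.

bisector direction at 288.0646° = (0.310089,-0.950708)
center distance |VC| = r/sin(θ/2) = 2.081316/sin(13.8270°) = 8.708761
C = V + |VC|·bis = (-4.0672,-4.7157)
T_A = V + ((C−V)·d_A)·d_A = V + 8.4564·d_A = (-6.1429,-4.8695)
T_B = V + ((C−V)·d_B)·d_B = V + 8.4564·d_B = (-2.3001,-3.6162)
sweep = 180° − θ = 152.3460°

center=(-4.0672,-4.7157) T_A=(-6.1429,-4.8695) T_B=(-2.3001,-3.6162) sweep=152.3460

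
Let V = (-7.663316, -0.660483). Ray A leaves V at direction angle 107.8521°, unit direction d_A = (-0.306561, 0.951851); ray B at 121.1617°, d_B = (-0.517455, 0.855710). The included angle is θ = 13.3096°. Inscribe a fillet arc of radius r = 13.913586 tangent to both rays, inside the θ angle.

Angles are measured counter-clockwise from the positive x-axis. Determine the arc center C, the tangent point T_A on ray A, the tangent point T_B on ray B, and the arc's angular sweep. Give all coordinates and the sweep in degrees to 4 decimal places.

bisector direction at 114.5069° = (-0.414803,0.909911)
center distance |VC| = r/sin(θ/2) = 13.913586/sin(6.6548°) = 120.061457
C = V + |VC|·bis = (-57.4651,108.5848)
T_A = V + ((C−V)·d_A)·d_A = V + 119.2525·d_A = (-44.2215,112.8502)
T_B = V + ((C−V)·d_B)·d_B = V + 119.2525·d_B = (-69.3711,101.3851)
sweep = 180° − θ = 166.6904°

center=(-57.4651,108.5848) T_A=(-44.2215,112.8502) T_B=(-69.3711,101.3851) sweep=166.6904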